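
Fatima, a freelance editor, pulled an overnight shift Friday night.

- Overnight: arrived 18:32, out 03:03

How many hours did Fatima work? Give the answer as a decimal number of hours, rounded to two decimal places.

Overnight: 18:32 → midnight = 5 h 28 min; midnight → 03:03 = 3 h 3 min; span 8 h 31 min

8.52 hours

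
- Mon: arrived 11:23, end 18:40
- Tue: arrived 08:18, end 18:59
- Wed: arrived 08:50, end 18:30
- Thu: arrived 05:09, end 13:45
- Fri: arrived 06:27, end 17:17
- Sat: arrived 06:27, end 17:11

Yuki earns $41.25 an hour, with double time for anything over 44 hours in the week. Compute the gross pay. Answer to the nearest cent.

$2953.50

Mon: 11:23–18:40 = 7 h 17 min
Tue: 08:18–18:59 = 10 h 41 min
Wed: 08:50–18:30 = 9 h 40 min
Thu: 05:09–13:45 = 8 h 36 min
Fri: 06:27–17:17 = 10 h 50 min
Sat: 06:27–17:11 = 10 h 44 min
Total worked: 57 h 48 min = 3468 min.
Regular 44 h 0 min = 2640 min at $41.25/h; overtime 13 h 48 min = 828 min at $82.50/h.
Pay = (2640 × $41.25 + 828 × $82.50) ÷ 60 = $2953.50.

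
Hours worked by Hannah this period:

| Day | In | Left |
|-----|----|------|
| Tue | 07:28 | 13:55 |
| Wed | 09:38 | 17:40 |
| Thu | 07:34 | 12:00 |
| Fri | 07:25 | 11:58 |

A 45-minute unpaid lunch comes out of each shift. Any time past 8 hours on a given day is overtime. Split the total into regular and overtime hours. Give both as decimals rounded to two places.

Regular 20.47 hours, overtime 0.00 hours

Tue: 07:28–13:55 = 6 h 27 min; less 45 min break → 5 h 42 min
Wed: 09:38–17:40 = 8 h 2 min; less 45 min break → 7 h 17 min
Thu: 07:34–12:00 = 4 h 26 min; less 45 min break → 3 h 41 min
Fri: 07:25–11:58 = 4 h 33 min; less 45 min break → 3 h 48 min
Tue reg 5 h 42 min / OT 0 h 0 min; Wed reg 7 h 17 min / OT 0 h 0 min; Thu reg 3 h 41 min / OT 0 h 0 min; Fri reg 3 h 48 min / OT 0 h 0 min.
Totals: regular 20 h 28 min, overtime 0 h 0 min.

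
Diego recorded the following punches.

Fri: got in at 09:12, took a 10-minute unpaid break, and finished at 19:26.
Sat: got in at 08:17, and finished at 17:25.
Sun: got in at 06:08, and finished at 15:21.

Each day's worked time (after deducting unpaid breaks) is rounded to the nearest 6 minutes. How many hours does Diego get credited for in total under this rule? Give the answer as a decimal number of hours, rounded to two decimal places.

28.40 hours

Fri: 09:12–19:26 = 10 h 14 min − 10 min = 10 h 4 min → rounds to 10 h 6 min
Sat: 08:17–17:25 = 9 h 8 min → rounds to 9 h 6 min
Sun: 06:08–15:21 = 9 h 13 min → rounds to 9 h 12 min
Total credited: 28 h 24 min.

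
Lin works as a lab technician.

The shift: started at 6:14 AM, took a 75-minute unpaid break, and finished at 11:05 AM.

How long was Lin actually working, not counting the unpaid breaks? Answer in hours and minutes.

3 h 36 min

The shift: 6:14 AM–11:05 AM = 4 h 51 min; less 75 min break → 3 h 36 min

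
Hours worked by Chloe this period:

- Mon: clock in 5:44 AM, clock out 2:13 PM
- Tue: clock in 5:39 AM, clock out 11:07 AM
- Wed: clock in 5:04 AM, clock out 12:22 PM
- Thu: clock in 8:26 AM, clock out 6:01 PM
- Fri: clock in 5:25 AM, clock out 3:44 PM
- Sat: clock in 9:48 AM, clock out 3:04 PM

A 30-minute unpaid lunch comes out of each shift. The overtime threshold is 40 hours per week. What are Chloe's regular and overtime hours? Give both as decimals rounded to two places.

Mon: 5:44 AM–2:13 PM = 8 h 29 min; less 30 min break → 7 h 59 min
Tue: 5:39 AM–11:07 AM = 5 h 28 min; less 30 min break → 4 h 58 min
Wed: 5:04 AM–12:22 PM = 7 h 18 min; less 30 min break → 6 h 48 min
Thu: 8:26 AM–6:01 PM = 9 h 35 min; less 30 min break → 9 h 5 min
Fri: 5:25 AM–3:44 PM = 10 h 19 min; less 30 min break → 9 h 49 min
Sat: 9:48 AM–3:04 PM = 5 h 16 min; less 30 min break → 4 h 46 min
Total worked: 43 h 25 min = 43.42 h.
Threshold 40 h → overtime 3 h 25 min, regular 40 h 0 min.

Regular 40.00 hours, overtime 3.42 hours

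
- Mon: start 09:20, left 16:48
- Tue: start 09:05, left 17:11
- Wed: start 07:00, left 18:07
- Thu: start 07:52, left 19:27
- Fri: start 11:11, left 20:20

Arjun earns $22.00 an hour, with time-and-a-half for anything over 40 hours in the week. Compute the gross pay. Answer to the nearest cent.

$1124.75

Mon: 09:20–16:48 = 7 h 28 min
Tue: 09:05–17:11 = 8 h 6 min
Wed: 07:00–18:07 = 11 h 7 min
Thu: 07:52–19:27 = 11 h 35 min
Fri: 11:11–20:20 = 9 h 9 min
Total worked: 47 h 25 min = 2845 min.
Regular 40 h 0 min = 2400 min at $22.00/h; overtime 7 h 25 min = 445 min at $33.00/h.
Pay = (2400 × $22.00 + 445 × $33.00) ÷ 60 = $1124.75.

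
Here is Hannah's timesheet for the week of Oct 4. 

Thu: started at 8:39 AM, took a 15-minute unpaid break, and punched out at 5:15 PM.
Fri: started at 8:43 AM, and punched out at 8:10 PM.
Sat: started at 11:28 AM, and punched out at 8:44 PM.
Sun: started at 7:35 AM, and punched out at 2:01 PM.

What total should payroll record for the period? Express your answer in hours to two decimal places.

35.50 hours

Thu: 8:39 AM–5:15 PM = 8 h 36 min; less 15 min break → 8 h 21 min
Fri: 8:43 AM–8:10 PM = 11 h 27 min
Sat: 11:28 AM–8:44 PM = 9 h 16 min
Sun: 7:35 AM–2:01 PM = 6 h 26 min
Total: 8 h 21 min + 11 h 27 min + 9 h 16 min + 6 h 26 min = 35 h 30 min.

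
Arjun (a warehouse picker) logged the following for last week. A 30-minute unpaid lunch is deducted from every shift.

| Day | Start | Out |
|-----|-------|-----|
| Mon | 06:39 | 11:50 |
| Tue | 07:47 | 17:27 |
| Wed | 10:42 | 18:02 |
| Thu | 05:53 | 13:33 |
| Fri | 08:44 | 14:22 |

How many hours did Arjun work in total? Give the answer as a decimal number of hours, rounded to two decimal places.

32.98 hours

Mon: 06:39–11:50 = 5 h 11 min; less 30 min break → 4 h 41 min
Tue: 07:47–17:27 = 9 h 40 min; less 30 min break → 9 h 10 min
Wed: 10:42–18:02 = 7 h 20 min; less 30 min break → 6 h 50 min
Thu: 05:53–13:33 = 7 h 40 min; less 30 min break → 7 h 10 min
Fri: 08:44–14:22 = 5 h 38 min; less 30 min break → 5 h 8 min
Total: 4 h 41 min + 9 h 10 min + 6 h 50 min + 7 h 10 min + 5 h 8 min = 32 h 59 min.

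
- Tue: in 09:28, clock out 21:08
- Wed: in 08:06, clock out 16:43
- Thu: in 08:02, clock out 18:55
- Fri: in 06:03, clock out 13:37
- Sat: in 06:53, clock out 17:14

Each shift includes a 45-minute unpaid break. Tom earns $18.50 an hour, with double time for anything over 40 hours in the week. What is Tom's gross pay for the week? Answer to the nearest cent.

Tue: 09:28–21:08 = 11 h 40 min; less 45 min break → 10 h 55 min
Wed: 08:06–16:43 = 8 h 37 min; less 45 min break → 7 h 52 min
Thu: 08:02–18:55 = 10 h 53 min; less 45 min break → 10 h 8 min
Fri: 06:03–13:37 = 7 h 34 min; less 45 min break → 6 h 49 min
Sat: 06:53–17:14 = 10 h 21 min; less 45 min break → 9 h 36 min
Total worked: 45 h 20 min = 2720 min.
Regular 40 h 0 min = 2400 min at $18.50/h; overtime 5 h 20 min = 320 min at $37.00/h.
Pay = (2400 × $18.50 + 320 × $37.00) ÷ 60 = $937.33.

$937.33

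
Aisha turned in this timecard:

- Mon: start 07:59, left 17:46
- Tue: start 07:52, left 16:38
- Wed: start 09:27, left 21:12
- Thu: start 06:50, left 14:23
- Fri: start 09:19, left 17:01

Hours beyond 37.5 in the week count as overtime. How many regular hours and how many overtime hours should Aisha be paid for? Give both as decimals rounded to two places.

Regular 37.50 hours, overtime 8.05 hours

Mon: 07:59–17:46 = 9 h 47 min
Tue: 07:52–16:38 = 8 h 46 min
Wed: 09:27–21:12 = 11 h 45 min
Thu: 06:50–14:23 = 7 h 33 min
Fri: 09:19–17:01 = 7 h 42 min
Total worked: 45 h 33 min = 45.55 h.
Threshold 37.5 h → overtime 8 h 3 min, regular 37 h 30 min.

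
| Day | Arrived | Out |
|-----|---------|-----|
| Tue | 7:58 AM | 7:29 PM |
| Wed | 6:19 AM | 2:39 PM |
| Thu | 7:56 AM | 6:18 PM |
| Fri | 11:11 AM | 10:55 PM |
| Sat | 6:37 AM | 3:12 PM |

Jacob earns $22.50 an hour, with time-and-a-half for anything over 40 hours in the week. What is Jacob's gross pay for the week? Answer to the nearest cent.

$1255.50

Tue: 7:58 AM–7:29 PM = 11 h 31 min
Wed: 6:19 AM–2:39 PM = 8 h 20 min
Thu: 7:56 AM–6:18 PM = 10 h 22 min
Fri: 11:11 AM–10:55 PM = 11 h 44 min
Sat: 6:37 AM–3:12 PM = 8 h 35 min
Total worked: 50 h 32 min = 3032 min.
Regular 40 h 0 min = 2400 min at $22.50/h; overtime 10 h 32 min = 632 min at $33.75/h.
Pay = (2400 × $22.50 + 632 × $33.75) ÷ 60 = $1255.50.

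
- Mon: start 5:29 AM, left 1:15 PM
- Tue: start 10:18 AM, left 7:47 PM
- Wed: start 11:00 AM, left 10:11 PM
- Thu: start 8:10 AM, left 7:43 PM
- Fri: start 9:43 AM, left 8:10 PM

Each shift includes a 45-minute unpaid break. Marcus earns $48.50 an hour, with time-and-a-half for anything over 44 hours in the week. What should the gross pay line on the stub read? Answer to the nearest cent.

Mon: 5:29 AM–1:15 PM = 7 h 46 min; less 45 min break → 7 h 1 min
Tue: 10:18 AM–7:47 PM = 9 h 29 min; less 45 min break → 8 h 44 min
Wed: 11:00 AM–10:11 PM = 11 h 11 min; less 45 min break → 10 h 26 min
Thu: 8:10 AM–7:43 PM = 11 h 33 min; less 45 min break → 10 h 48 min
Fri: 9:43 AM–8:10 PM = 10 h 27 min; less 45 min break → 9 h 42 min
Total worked: 46 h 41 min = 2801 min.
Regular 44 h 0 min = 2640 min at $48.50/h; overtime 2 h 41 min = 161 min at $72.75/h.
Pay = (2640 × $48.50 + 161 × $72.75) ÷ 60 = $2329.21.

$2329.21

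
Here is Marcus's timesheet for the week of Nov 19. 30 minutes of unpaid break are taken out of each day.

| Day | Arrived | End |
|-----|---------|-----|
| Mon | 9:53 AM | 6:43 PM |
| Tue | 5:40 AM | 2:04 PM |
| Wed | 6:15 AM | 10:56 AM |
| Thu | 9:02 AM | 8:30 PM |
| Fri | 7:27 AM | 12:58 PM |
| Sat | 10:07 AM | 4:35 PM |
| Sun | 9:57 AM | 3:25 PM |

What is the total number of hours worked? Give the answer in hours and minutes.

47 h 20 min

Mon: 9:53 AM–6:43 PM = 8 h 50 min; less 30 min break → 8 h 20 min
Tue: 5:40 AM–2:04 PM = 8 h 24 min; less 30 min break → 7 h 54 min
Wed: 6:15 AM–10:56 AM = 4 h 41 min; less 30 min break → 4 h 11 min
Thu: 9:02 AM–8:30 PM = 11 h 28 min; less 30 min break → 10 h 58 min
Fri: 7:27 AM–12:58 PM = 5 h 31 min; less 30 min break → 5 h 1 min
Sat: 10:07 AM–4:35 PM = 6 h 28 min; less 30 min break → 5 h 58 min
Sun: 9:57 AM–3:25 PM = 5 h 28 min; less 30 min break → 4 h 58 min
Total: 8 h 20 min + 7 h 54 min + 4 h 11 min + 10 h 58 min + 5 h 1 min + 5 h 58 min + 4 h 58 min = 47 h 20 min.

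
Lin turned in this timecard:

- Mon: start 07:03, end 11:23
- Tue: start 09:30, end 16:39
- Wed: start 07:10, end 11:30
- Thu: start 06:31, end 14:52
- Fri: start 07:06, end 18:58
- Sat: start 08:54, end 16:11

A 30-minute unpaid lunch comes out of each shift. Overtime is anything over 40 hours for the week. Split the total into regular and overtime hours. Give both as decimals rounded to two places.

Regular 40.00 hours, overtime 0.32 hours

Mon: 07:03–11:23 = 4 h 20 min; less 30 min break → 3 h 50 min
Tue: 09:30–16:39 = 7 h 9 min; less 30 min break → 6 h 39 min
Wed: 07:10–11:30 = 4 h 20 min; less 30 min break → 3 h 50 min
Thu: 06:31–14:52 = 8 h 21 min; less 30 min break → 7 h 51 min
Fri: 07:06–18:58 = 11 h 52 min; less 30 min break → 11 h 22 min
Sat: 08:54–16:11 = 7 h 17 min; less 30 min break → 6 h 47 min
Total worked: 40 h 19 min = 40.32 h.
Threshold 40 h → overtime 0 h 19 min, regular 40 h 0 min.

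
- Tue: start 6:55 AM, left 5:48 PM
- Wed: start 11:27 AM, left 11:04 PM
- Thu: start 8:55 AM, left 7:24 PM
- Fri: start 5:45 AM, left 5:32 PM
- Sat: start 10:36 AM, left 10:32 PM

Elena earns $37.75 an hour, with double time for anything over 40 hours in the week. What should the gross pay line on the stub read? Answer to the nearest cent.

Tue: 6:55 AM–5:48 PM = 10 h 53 min
Wed: 11:27 AM–11:04 PM = 11 h 37 min
Thu: 8:55 AM–7:24 PM = 10 h 29 min
Fri: 5:45 AM–5:32 PM = 11 h 47 min
Sat: 10:36 AM–10:32 PM = 11 h 56 min
Total worked: 56 h 42 min = 3402 min.
Regular 40 h 0 min = 2400 min at $37.75/h; overtime 16 h 42 min = 1002 min at $75.50/h.
Pay = (2400 × $37.75 + 1002 × $75.50) ÷ 60 = $2770.85.

$2770.85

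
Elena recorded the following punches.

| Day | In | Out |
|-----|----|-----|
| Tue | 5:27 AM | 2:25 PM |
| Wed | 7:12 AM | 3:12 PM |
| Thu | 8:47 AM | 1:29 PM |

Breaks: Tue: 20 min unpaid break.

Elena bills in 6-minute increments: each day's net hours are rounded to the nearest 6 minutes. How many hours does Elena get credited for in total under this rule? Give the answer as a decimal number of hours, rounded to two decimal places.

21.30 hours

Tue: 5:27 AM–2:25 PM = 8 h 58 min − 20 min = 8 h 38 min → rounds to 8 h 36 min
Wed: 7:12 AM–3:12 PM = 8 h 0 min → rounds to 8 h 0 min
Thu: 8:47 AM–1:29 PM = 4 h 42 min → rounds to 4 h 42 min
Total credited: 21 h 18 min.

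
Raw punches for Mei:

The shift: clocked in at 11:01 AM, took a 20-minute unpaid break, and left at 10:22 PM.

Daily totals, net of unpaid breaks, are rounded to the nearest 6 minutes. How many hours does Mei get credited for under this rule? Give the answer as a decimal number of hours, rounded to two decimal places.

11.00 hours

The shift: 11:01 AM–10:22 PM = 11 h 21 min − 20 min = 11 h 1 min → rounds to 11 h 0 min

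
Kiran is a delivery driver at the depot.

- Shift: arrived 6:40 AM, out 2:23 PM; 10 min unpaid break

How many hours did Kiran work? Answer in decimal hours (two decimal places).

Shift: 6:40 AM–2:23 PM = 7 h 43 min; less 10 min break → 7 h 33 min

7.55 hours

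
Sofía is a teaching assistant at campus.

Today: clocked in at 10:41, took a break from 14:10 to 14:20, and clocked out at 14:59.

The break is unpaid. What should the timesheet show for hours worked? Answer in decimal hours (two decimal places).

4.13 hours

Today: 10:41–14:59 = 4 h 18 min; less 10 min break → 4 h 8 min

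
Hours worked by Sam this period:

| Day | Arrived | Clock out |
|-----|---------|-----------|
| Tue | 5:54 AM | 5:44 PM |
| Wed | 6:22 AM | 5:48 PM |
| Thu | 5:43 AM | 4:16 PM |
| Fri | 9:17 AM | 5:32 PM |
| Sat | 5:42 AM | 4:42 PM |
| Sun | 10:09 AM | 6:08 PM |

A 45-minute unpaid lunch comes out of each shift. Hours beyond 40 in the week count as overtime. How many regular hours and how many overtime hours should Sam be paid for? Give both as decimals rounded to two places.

Tue: 5:54 AM–5:44 PM = 11 h 50 min; less 45 min break → 11 h 5 min
Wed: 6:22 AM–5:48 PM = 11 h 26 min; less 45 min break → 10 h 41 min
Thu: 5:43 AM–4:16 PM = 10 h 33 min; less 45 min break → 9 h 48 min
Fri: 9:17 AM–5:32 PM = 8 h 15 min; less 45 min break → 7 h 30 min
Sat: 5:42 AM–4:42 PM = 11 h 0 min; less 45 min break → 10 h 15 min
Sun: 10:09 AM–6:08 PM = 7 h 59 min; less 45 min break → 7 h 14 min
Total worked: 56 h 33 min = 56.55 h.
Threshold 40 h → overtime 16 h 33 min, regular 40 h 0 min.

Regular 40.00 hours, overtime 16.55 hours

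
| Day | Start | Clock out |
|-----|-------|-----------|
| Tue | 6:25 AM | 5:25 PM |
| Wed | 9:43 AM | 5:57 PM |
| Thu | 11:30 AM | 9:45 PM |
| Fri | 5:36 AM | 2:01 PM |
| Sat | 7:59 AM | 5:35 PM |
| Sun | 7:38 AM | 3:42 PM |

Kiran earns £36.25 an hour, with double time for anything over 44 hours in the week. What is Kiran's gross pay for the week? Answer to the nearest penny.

£2433.58

Tue: 6:25 AM–5:25 PM = 11 h 0 min
Wed: 9:43 AM–5:57 PM = 8 h 14 min
Thu: 11:30 AM–9:45 PM = 10 h 15 min
Fri: 5:36 AM–2:01 PM = 8 h 25 min
Sat: 7:59 AM–5:35 PM = 9 h 36 min
Sun: 7:38 AM–3:42 PM = 8 h 4 min
Total worked: 55 h 34 min = 3334 min.
Regular 44 h 0 min = 2640 min at £36.25/h; overtime 11 h 34 min = 694 min at £72.50/h.
Pay = (2640 × £36.25 + 694 × £72.50) ÷ 60 = £2433.58.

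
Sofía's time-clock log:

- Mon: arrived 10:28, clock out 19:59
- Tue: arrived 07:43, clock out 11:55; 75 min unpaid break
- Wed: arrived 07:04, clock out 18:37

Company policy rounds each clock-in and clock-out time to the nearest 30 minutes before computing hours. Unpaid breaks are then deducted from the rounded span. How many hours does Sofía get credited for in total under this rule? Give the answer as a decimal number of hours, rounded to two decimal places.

Mon: in 10:28→10:30, out 19:59→20:00; 9 h 30 min
Tue: in 07:43→07:30, out 11:55→12:00; 4 h 30 min − 75 min = 3 h 15 min
Wed: in 07:04→07:00, out 18:37→18:30; 11 h 30 min
Total credited: 24 h 15 min.

24.25 hours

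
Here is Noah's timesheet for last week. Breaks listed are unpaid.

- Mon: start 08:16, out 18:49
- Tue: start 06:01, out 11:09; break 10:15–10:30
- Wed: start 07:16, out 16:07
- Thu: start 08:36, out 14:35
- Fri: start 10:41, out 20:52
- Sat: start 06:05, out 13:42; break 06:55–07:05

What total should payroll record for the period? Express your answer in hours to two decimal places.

Mon: 08:16–18:49 = 10 h 33 min
Tue: 06:01–11:09 = 5 h 8 min; less 15 min break → 4 h 53 min
Wed: 07:16–16:07 = 8 h 51 min
Thu: 08:36–14:35 = 5 h 59 min
Fri: 10:41–20:52 = 10 h 11 min
Sat: 06:05–13:42 = 7 h 37 min; less 10 min break → 7 h 27 min
Total: 10 h 33 min + 4 h 53 min + 8 h 51 min + 5 h 59 min + 10 h 11 min + 7 h 27 min = 47 h 54 min.

47.90 hours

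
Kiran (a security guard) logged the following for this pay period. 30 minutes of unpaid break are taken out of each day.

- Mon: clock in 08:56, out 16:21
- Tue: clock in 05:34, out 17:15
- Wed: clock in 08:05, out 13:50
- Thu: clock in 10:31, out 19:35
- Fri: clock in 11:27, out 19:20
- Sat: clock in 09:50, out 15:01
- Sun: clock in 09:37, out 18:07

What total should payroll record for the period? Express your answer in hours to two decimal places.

51.98 hours

Mon: 08:56–16:21 = 7 h 25 min; less 30 min break → 6 h 55 min
Tue: 05:34–17:15 = 11 h 41 min; less 30 min break → 11 h 11 min
Wed: 08:05–13:50 = 5 h 45 min; less 30 min break → 5 h 15 min
Thu: 10:31–19:35 = 9 h 4 min; less 30 min break → 8 h 34 min
Fri: 11:27–19:20 = 7 h 53 min; less 30 min break → 7 h 23 min
Sat: 09:50–15:01 = 5 h 11 min; less 30 min break → 4 h 41 min
Sun: 09:37–18:07 = 8 h 30 min; less 30 min break → 8 h 0 min
Total: 6 h 55 min + 11 h 11 min + 5 h 15 min + 8 h 34 min + 7 h 23 min + 4 h 41 min + 8 h 0 min = 51 h 59 min.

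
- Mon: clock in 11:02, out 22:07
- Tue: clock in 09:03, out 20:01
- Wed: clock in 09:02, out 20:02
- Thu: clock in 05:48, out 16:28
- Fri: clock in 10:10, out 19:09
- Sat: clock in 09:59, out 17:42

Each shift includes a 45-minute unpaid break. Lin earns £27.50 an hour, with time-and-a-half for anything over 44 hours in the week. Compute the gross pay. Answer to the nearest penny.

Mon: 11:02–22:07 = 11 h 5 min; less 45 min break → 10 h 20 min
Tue: 09:03–20:01 = 10 h 58 min; less 45 min break → 10 h 13 min
Wed: 09:02–20:02 = 11 h 0 min; less 45 min break → 10 h 15 min
Thu: 05:48–16:28 = 10 h 40 min; less 45 min break → 9 h 55 min
Fri: 10:10–19:09 = 8 h 59 min; less 45 min break → 8 h 14 min
Sat: 09:59–17:42 = 7 h 43 min; less 45 min break → 6 h 58 min
Total worked: 55 h 55 min = 3355 min.
Regular 44 h 0 min = 2640 min at £27.50/h; overtime 11 h 55 min = 715 min at £41.25/h.
Pay = (2640 × £27.50 + 715 × £41.25) ÷ 60 = £1701.56.

£1701.56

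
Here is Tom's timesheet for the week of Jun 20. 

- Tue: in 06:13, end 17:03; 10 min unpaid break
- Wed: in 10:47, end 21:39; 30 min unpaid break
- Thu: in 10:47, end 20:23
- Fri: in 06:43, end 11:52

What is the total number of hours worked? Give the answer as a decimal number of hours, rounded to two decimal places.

35.78 hours

Tue: 06:13–17:03 = 10 h 50 min; less 10 min break → 10 h 40 min
Wed: 10:47–21:39 = 10 h 52 min; less 30 min break → 10 h 22 min
Thu: 10:47–20:23 = 9 h 36 min
Fri: 06:43–11:52 = 5 h 9 min
Total: 10 h 40 min + 10 h 22 min + 9 h 36 min + 5 h 9 min = 35 h 47 min.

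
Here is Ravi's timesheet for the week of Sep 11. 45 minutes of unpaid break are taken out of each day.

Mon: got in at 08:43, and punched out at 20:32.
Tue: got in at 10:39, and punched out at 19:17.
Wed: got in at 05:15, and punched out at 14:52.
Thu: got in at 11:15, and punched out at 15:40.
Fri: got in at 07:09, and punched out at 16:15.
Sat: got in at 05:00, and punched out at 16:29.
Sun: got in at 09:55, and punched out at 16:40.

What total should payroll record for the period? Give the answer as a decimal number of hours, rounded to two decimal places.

Mon: 08:43–20:32 = 11 h 49 min; less 45 min break → 11 h 4 min
Tue: 10:39–19:17 = 8 h 38 min; less 45 min break → 7 h 53 min
Wed: 05:15–14:52 = 9 h 37 min; less 45 min break → 8 h 52 min
Thu: 11:15–15:40 = 4 h 25 min; less 45 min break → 3 h 40 min
Fri: 07:09–16:15 = 9 h 6 min; less 45 min break → 8 h 21 min
Sat: 05:00–16:29 = 11 h 29 min; less 45 min break → 10 h 44 min
Sun: 09:55–16:40 = 6 h 45 min; less 45 min break → 6 h 0 min
Total: 11 h 4 min + 7 h 53 min + 8 h 52 min + 3 h 40 min + 8 h 21 min + 10 h 44 min + 6 h 0 min = 56 h 34 min.

56.57 hours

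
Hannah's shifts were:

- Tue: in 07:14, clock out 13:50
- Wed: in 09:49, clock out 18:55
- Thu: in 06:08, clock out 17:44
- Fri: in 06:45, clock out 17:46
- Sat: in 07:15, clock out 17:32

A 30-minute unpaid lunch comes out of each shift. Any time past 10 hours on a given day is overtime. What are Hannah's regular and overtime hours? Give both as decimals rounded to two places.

Regular 44.48 hours, overtime 1.62 hours

Tue: 07:14–13:50 = 6 h 36 min; less 30 min break → 6 h 6 min
Wed: 09:49–18:55 = 9 h 6 min; less 30 min break → 8 h 36 min
Thu: 06:08–17:44 = 11 h 36 min; less 30 min break → 11 h 6 min
Fri: 06:45–17:46 = 11 h 1 min; less 30 min break → 10 h 31 min
Sat: 07:15–17:32 = 10 h 17 min; less 30 min break → 9 h 47 min
Tue reg 6 h 6 min / OT 0 h 0 min; Wed reg 8 h 36 min / OT 0 h 0 min; Thu reg 10 h 0 min / OT 1 h 6 min; Fri reg 10 h 0 min / OT 0 h 31 min; Sat reg 9 h 47 min / OT 0 h 0 min.
Totals: regular 44 h 29 min, overtime 1 h 37 min.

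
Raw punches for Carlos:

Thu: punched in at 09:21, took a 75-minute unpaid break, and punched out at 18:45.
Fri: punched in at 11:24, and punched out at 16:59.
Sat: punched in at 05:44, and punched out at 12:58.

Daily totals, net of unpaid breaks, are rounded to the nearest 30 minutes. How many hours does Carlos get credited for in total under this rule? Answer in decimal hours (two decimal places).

Thu: 09:21–18:45 = 9 h 24 min − 75 min = 8 h 9 min → rounds to 8 h 0 min
Fri: 11:24–16:59 = 5 h 35 min → rounds to 5 h 30 min
Sat: 05:44–12:58 = 7 h 14 min → rounds to 7 h 0 min
Total credited: 20 h 30 min.

20.50 hours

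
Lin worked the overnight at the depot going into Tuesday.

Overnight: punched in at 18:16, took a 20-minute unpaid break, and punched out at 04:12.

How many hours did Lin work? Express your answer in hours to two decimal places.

Overnight: 18:16 → midnight = 5 h 44 min; midnight → 04:12 = 4 h 12 min; span 9 h 56 min; less 20 min break → 9 h 36 min

9.60 hours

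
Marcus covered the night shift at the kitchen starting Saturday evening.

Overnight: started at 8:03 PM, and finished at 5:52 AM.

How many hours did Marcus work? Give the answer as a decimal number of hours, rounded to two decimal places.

9.82 hours

Overnight: 8:03 PM → midnight = 3 h 57 min; midnight → 5:52 AM = 5 h 52 min; span 9 h 49 min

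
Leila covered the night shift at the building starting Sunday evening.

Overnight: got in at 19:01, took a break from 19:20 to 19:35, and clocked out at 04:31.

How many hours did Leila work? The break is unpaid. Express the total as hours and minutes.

9 h 15 min

Overnight: 19:01 → midnight = 4 h 59 min; midnight → 04:31 = 4 h 31 min; span 9 h 30 min; less 15 min break → 9 h 15 min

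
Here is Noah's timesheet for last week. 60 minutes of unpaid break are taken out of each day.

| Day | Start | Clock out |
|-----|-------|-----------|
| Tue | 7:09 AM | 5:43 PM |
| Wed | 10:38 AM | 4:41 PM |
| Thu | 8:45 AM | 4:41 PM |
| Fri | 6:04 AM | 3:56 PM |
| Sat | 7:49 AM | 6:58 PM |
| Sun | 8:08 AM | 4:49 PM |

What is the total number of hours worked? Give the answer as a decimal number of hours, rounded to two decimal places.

Tue: 7:09 AM–5:43 PM = 10 h 34 min; less 60 min break → 9 h 34 min
Wed: 10:38 AM–4:41 PM = 6 h 3 min; less 60 min break → 5 h 3 min
Thu: 8:45 AM–4:41 PM = 7 h 56 min; less 60 min break → 6 h 56 min
Fri: 6:04 AM–3:56 PM = 9 h 52 min; less 60 min break → 8 h 52 min
Sat: 7:49 AM–6:58 PM = 11 h 9 min; less 60 min break → 10 h 9 min
Sun: 8:08 AM–4:49 PM = 8 h 41 min; less 60 min break → 7 h 41 min
Total: 9 h 34 min + 5 h 3 min + 6 h 56 min + 8 h 52 min + 10 h 9 min + 7 h 41 min = 48 h 15 min.

48.25 hours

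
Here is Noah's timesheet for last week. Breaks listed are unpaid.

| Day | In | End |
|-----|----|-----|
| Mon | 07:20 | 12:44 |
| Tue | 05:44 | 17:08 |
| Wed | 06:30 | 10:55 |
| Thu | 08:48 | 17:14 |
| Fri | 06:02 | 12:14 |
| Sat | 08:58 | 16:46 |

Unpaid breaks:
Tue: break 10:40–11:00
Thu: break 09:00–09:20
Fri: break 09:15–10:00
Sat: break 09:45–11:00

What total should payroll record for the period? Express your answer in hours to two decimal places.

Mon: 07:20–12:44 = 5 h 24 min
Tue: 05:44–17:08 = 11 h 24 min; less 20 min break → 11 h 4 min
Wed: 06:30–10:55 = 4 h 25 min
Thu: 08:48–17:14 = 8 h 26 min; less 20 min break → 8 h 6 min
Fri: 06:02–12:14 = 6 h 12 min; less 45 min break → 5 h 27 min
Sat: 08:58–16:46 = 7 h 48 min; less 75 min break → 6 h 33 min
Total: 5 h 24 min + 11 h 4 min + 4 h 25 min + 8 h 6 min + 5 h 27 min + 6 h 33 min = 40 h 59 min.

40.98 hours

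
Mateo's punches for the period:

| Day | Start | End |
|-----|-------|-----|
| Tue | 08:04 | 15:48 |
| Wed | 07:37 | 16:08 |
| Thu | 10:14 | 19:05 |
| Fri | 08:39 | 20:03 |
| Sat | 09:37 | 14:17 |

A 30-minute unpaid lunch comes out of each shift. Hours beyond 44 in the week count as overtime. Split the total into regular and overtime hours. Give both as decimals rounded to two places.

Tue: 08:04–15:48 = 7 h 44 min; less 30 min break → 7 h 14 min
Wed: 07:37–16:08 = 8 h 31 min; less 30 min break → 8 h 1 min
Thu: 10:14–19:05 = 8 h 51 min; less 30 min break → 8 h 21 min
Fri: 08:39–20:03 = 11 h 24 min; less 30 min break → 10 h 54 min
Sat: 09:37–14:17 = 4 h 40 min; less 30 min break → 4 h 10 min
Total worked: 38 h 40 min = 38.67 h.
Threshold 44 h → overtime 0 h 0 min, regular 38 h 40 min.

Regular 38.67 hours, overtime 0.00 hours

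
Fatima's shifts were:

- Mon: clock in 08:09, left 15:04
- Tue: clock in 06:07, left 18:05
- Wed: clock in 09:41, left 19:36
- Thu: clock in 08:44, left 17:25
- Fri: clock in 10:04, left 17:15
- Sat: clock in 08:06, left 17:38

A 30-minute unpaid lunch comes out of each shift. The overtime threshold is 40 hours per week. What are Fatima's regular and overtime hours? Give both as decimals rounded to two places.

Mon: 08:09–15:04 = 6 h 55 min; less 30 min break → 6 h 25 min
Tue: 06:07–18:05 = 11 h 58 min; less 30 min break → 11 h 28 min
Wed: 09:41–19:36 = 9 h 55 min; less 30 min break → 9 h 25 min
Thu: 08:44–17:25 = 8 h 41 min; less 30 min break → 8 h 11 min
Fri: 10:04–17:15 = 7 h 11 min; less 30 min break → 6 h 41 min
Sat: 08:06–17:38 = 9 h 32 min; less 30 min break → 9 h 2 min
Total worked: 51 h 12 min = 51.20 h.
Threshold 40 h → overtime 11 h 12 min, regular 40 h 0 min.

Regular 40.00 hours, overtime 11.20 hours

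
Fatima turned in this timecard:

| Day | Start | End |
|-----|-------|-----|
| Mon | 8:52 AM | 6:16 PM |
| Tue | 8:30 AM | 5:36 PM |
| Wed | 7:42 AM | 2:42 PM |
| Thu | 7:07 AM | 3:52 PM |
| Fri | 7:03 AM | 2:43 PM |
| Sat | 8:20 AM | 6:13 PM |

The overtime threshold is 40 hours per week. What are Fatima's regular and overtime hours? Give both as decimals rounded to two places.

Mon: 8:52 AM–6:16 PM = 9 h 24 min
Tue: 8:30 AM–5:36 PM = 9 h 6 min
Wed: 7:42 AM–2:42 PM = 7 h 0 min
Thu: 7:07 AM–3:52 PM = 8 h 45 min
Fri: 7:03 AM–2:43 PM = 7 h 40 min
Sat: 8:20 AM–6:13 PM = 9 h 53 min
Total worked: 51 h 48 min = 51.80 h.
Threshold 40 h → overtime 11 h 48 min, regular 40 h 0 min.

Regular 40.00 hours, overtime 11.80 hours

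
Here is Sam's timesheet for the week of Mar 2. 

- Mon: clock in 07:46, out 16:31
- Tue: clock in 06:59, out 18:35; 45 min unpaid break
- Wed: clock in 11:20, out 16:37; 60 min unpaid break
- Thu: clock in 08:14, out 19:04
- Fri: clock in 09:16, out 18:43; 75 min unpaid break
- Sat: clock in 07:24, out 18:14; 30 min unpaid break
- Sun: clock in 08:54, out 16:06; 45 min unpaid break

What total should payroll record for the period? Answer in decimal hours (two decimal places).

Mon: 07:46–16:31 = 8 h 45 min
Tue: 06:59–18:35 = 11 h 36 min; less 45 min break → 10 h 51 min
Wed: 11:20–16:37 = 5 h 17 min; less 60 min break → 4 h 17 min
Thu: 08:14–19:04 = 10 h 50 min
Fri: 09:16–18:43 = 9 h 27 min; less 75 min break → 8 h 12 min
Sat: 07:24–18:14 = 10 h 50 min; less 30 min break → 10 h 20 min
Sun: 08:54–16:06 = 7 h 12 min; less 45 min break → 6 h 27 min
Total: 8 h 45 min + 10 h 51 min + 4 h 17 min + 10 h 50 min + 8 h 12 min + 10 h 20 min + 6 h 27 min = 59 h 42 min.

59.70 hours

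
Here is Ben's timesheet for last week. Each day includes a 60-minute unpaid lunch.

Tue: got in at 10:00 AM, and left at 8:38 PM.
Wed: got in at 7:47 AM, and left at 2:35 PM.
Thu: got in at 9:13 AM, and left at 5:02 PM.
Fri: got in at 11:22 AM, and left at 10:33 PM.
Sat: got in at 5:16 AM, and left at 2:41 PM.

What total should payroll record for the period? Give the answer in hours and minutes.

Tue: 10:00 AM–8:38 PM = 10 h 38 min; less 60 min break → 9 h 38 min
Wed: 7:47 AM–2:35 PM = 6 h 48 min; less 60 min break → 5 h 48 min
Thu: 9:13 AM–5:02 PM = 7 h 49 min; less 60 min break → 6 h 49 min
Fri: 11:22 AM–10:33 PM = 11 h 11 min; less 60 min break → 10 h 11 min
Sat: 5:16 AM–2:41 PM = 9 h 25 min; less 60 min break → 8 h 25 min
Total: 9 h 38 min + 5 h 48 min + 6 h 49 min + 10 h 11 min + 8 h 25 min = 40 h 51 min.

40 h 51 min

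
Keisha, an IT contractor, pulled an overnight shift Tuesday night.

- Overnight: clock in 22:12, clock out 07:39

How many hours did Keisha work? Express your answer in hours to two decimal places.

9.45 hours

Overnight: 22:12 → midnight = 1 h 48 min; midnight → 07:39 = 7 h 39 min; span 9 h 27 min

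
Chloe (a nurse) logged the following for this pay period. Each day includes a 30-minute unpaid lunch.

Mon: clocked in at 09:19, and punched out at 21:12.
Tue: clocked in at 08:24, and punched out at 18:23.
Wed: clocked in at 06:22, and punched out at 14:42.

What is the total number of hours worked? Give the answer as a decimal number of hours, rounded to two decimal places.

28.70 hours

Mon: 09:19–21:12 = 11 h 53 min; less 30 min break → 11 h 23 min
Tue: 08:24–18:23 = 9 h 59 min; less 30 min break → 9 h 29 min
Wed: 06:22–14:42 = 8 h 20 min; less 30 min break → 7 h 50 min
Total: 11 h 23 min + 9 h 29 min + 7 h 50 min = 28 h 42 min.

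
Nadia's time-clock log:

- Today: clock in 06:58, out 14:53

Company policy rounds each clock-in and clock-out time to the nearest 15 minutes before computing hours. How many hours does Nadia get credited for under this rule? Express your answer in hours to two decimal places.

Today: in 06:58→07:00, out 14:53→15:00; 8 h 0 min

8.00 hours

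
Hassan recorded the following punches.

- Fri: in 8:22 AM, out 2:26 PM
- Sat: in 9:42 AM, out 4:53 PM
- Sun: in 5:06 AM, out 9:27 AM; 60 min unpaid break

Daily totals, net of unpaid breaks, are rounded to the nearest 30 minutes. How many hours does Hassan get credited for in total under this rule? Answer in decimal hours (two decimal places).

Fri: 8:22 AM–2:26 PM = 6 h 4 min → rounds to 6 h 0 min
Sat: 9:42 AM–4:53 PM = 7 h 11 min → rounds to 7 h 0 min
Sun: 5:06 AM–9:27 AM = 4 h 21 min − 60 min = 3 h 21 min → rounds to 3 h 30 min
Total credited: 16 h 30 min.

16.50 hours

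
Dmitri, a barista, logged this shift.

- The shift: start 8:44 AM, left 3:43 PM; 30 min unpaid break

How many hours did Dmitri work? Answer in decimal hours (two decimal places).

The shift: 8:44 AM–3:43 PM = 6 h 59 min; less 30 min break → 6 h 29 min

6.48 hours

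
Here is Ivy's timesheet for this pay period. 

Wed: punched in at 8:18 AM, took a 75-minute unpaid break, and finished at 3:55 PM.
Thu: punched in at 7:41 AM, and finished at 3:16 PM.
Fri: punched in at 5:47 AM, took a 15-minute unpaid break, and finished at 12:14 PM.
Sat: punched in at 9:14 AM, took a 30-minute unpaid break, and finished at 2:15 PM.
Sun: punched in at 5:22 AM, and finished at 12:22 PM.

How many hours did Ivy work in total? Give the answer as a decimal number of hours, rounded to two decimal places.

31.67 hours

Wed: 8:18 AM–3:55 PM = 7 h 37 min; less 75 min break → 6 h 22 min
Thu: 7:41 AM–3:16 PM = 7 h 35 min
Fri: 5:47 AM–12:14 PM = 6 h 27 min; less 15 min break → 6 h 12 min
Sat: 9:14 AM–2:15 PM = 5 h 1 min; less 30 min break → 4 h 31 min
Sun: 5:22 AM–12:22 PM = 7 h 0 min
Total: 6 h 22 min + 7 h 35 min + 6 h 12 min + 4 h 31 min + 7 h 0 min = 31 h 40 min.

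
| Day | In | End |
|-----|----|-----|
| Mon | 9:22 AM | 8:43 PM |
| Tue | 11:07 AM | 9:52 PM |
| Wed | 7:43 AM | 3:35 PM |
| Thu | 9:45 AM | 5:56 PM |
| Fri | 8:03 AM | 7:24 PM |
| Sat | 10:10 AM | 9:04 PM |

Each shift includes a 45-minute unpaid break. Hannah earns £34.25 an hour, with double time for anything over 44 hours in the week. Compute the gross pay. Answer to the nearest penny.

Mon: 9:22 AM–8:43 PM = 11 h 21 min; less 45 min break → 10 h 36 min
Tue: 11:07 AM–9:52 PM = 10 h 45 min; less 45 min break → 10 h 0 min
Wed: 7:43 AM–3:35 PM = 7 h 52 min; less 45 min break → 7 h 7 min
Thu: 9:45 AM–5:56 PM = 8 h 11 min; less 45 min break → 7 h 26 min
Fri: 8:03 AM–7:24 PM = 11 h 21 min; less 45 min break → 10 h 36 min
Sat: 10:10 AM–9:04 PM = 10 h 54 min; less 45 min break → 10 h 9 min
Total worked: 55 h 54 min = 3354 min.
Regular 44 h 0 min = 2640 min at £34.25/h; overtime 11 h 54 min = 714 min at £68.50/h.
Pay = (2640 × £34.25 + 714 × £68.50) ÷ 60 = £2322.15.

£2322.15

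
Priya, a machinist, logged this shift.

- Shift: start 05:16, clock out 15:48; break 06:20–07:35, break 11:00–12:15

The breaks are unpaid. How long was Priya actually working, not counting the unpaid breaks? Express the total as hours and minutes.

Shift: 05:16–15:48 = 10 h 32 min; less 150 min break → 8 h 2 min

8 h 2 min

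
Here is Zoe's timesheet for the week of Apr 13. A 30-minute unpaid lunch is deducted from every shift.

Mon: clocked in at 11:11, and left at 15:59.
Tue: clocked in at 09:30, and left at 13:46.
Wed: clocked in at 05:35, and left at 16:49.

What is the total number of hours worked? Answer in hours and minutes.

18 h 48 min

Mon: 11:11–15:59 = 4 h 48 min; less 30 min break → 4 h 18 min
Tue: 09:30–13:46 = 4 h 16 min; less 30 min break → 3 h 46 min
Wed: 05:35–16:49 = 11 h 14 min; less 30 min break → 10 h 44 min
Total: 4 h 18 min + 3 h 46 min + 10 h 44 min = 18 h 48 min.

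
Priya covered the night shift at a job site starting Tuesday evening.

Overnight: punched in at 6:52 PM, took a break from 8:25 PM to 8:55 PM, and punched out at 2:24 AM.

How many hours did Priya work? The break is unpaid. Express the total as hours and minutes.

7 h 2 min

Overnight: 6:52 PM → midnight = 5 h 8 min; midnight → 2:24 AM = 2 h 24 min; span 7 h 32 min; less 30 min break → 7 h 2 min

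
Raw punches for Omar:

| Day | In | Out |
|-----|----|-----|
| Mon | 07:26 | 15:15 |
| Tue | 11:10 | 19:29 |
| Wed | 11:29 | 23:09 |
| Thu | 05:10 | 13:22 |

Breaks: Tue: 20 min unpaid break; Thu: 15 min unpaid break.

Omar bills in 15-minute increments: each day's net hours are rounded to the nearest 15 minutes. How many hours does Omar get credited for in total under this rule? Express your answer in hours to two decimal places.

Mon: 07:26–15:15 = 7 h 49 min → rounds to 7 h 45 min
Tue: 11:10–19:29 = 8 h 19 min − 20 min = 7 h 59 min → rounds to 8 h 0 min
Wed: 11:29–23:09 = 11 h 40 min → rounds to 11 h 45 min
Thu: 05:10–13:22 = 8 h 12 min − 15 min = 7 h 57 min → rounds to 8 h 0 min
Total credited: 35 h 30 min.

35.50 hours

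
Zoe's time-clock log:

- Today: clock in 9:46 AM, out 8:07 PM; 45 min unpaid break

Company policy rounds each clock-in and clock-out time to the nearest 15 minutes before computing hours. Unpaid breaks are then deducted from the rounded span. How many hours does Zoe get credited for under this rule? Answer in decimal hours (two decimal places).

Today: in 9:46 AM→9:45 AM, out 8:07 PM→8:00 PM; 10 h 15 min − 45 min = 9 h 30 min

9.50 hours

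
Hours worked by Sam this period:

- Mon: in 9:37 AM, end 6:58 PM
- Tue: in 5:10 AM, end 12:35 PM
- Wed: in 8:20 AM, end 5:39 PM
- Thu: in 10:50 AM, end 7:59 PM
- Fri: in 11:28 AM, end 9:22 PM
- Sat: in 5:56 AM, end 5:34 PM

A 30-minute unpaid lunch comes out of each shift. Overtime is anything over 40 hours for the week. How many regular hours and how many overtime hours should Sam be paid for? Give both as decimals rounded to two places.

Mon: 9:37 AM–6:58 PM = 9 h 21 min; less 30 min break → 8 h 51 min
Tue: 5:10 AM–12:35 PM = 7 h 25 min; less 30 min break → 6 h 55 min
Wed: 8:20 AM–5:39 PM = 9 h 19 min; less 30 min break → 8 h 49 min
Thu: 10:50 AM–7:59 PM = 9 h 9 min; less 30 min break → 8 h 39 min
Fri: 11:28 AM–9:22 PM = 9 h 54 min; less 30 min break → 9 h 24 min
Sat: 5:56 AM–5:34 PM = 11 h 38 min; less 30 min break → 11 h 8 min
Total worked: 53 h 46 min = 53.77 h.
Threshold 40 h → overtime 13 h 46 min, regular 40 h 0 min.

Regular 40.00 hours, overtime 13.77 hours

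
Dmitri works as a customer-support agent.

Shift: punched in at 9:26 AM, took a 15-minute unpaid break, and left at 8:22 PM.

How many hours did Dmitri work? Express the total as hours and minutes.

Shift: 9:26 AM–8:22 PM = 10 h 56 min; less 15 min break → 10 h 41 min

10 h 41 min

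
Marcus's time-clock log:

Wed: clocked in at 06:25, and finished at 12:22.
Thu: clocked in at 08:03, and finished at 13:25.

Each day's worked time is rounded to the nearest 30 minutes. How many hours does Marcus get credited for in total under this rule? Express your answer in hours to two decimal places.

11.50 hours

Wed: 06:25–12:22 = 5 h 57 min → rounds to 6 h 0 min
Thu: 08:03–13:25 = 5 h 22 min → rounds to 5 h 30 min
Total credited: 11 h 30 min.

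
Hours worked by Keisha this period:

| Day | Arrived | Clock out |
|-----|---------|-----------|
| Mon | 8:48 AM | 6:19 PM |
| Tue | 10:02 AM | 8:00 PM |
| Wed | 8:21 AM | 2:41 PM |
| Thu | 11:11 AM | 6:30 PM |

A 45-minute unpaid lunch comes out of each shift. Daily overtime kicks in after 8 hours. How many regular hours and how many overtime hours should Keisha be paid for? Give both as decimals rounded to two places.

Mon: 8:48 AM–6:19 PM = 9 h 31 min; less 45 min break → 8 h 46 min
Tue: 10:02 AM–8:00 PM = 9 h 58 min; less 45 min break → 9 h 13 min
Wed: 8:21 AM–2:41 PM = 6 h 20 min; less 45 min break → 5 h 35 min
Thu: 11:11 AM–6:30 PM = 7 h 19 min; less 45 min break → 6 h 34 min
Mon reg 8 h 0 min / OT 0 h 46 min; Tue reg 8 h 0 min / OT 1 h 13 min; Wed reg 5 h 35 min / OT 0 h 0 min; Thu reg 6 h 34 min / OT 0 h 0 min.
Totals: regular 28 h 9 min, overtime 1 h 59 min.

Regular 28.15 hours, overtime 1.98 hours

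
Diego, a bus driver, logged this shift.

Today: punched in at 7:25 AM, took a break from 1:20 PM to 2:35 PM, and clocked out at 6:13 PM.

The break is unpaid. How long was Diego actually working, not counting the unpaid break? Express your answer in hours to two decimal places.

9.55 hours

Today: 7:25 AM–6:13 PM = 10 h 48 min; less 75 min break → 9 h 33 min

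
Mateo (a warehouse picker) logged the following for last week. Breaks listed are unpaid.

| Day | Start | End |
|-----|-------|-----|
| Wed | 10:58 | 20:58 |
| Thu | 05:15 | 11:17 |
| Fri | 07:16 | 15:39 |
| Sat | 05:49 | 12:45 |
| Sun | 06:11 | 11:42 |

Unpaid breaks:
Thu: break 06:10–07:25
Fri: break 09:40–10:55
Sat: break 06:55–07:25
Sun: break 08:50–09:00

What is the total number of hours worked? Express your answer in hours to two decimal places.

Wed: 10:58–20:58 = 10 h 0 min
Thu: 05:15–11:17 = 6 h 2 min; less 75 min break → 4 h 47 min
Fri: 07:16–15:39 = 8 h 23 min; less 75 min break → 7 h 8 min
Sat: 05:49–12:45 = 6 h 56 min; less 30 min break → 6 h 26 min
Sun: 06:11–11:42 = 5 h 31 min; less 10 min break → 5 h 21 min
Total: 10 h 0 min + 4 h 47 min + 7 h 8 min + 6 h 26 min + 5 h 21 min = 33 h 42 min.

33.70 hours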